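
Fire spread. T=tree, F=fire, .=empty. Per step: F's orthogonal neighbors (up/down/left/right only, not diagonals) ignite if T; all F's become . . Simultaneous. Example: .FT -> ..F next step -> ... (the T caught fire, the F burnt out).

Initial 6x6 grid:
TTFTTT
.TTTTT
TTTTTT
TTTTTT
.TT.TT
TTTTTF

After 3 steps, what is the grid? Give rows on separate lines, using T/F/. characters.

Step 1: 5 trees catch fire, 2 burn out
  TF.FTT
  .TFTTT
  TTTTTT
  TTTTTT
  .TT.TF
  TTTTF.
Step 2: 8 trees catch fire, 5 burn out
  F...FT
  .F.FTT
  TTFTTT
  TTTTTF
  .TT.F.
  TTTF..
Step 3: 8 trees catch fire, 8 burn out
  .....F
  ....FT
  TF.FTF
  TTFTF.
  .TT...
  TTF...

.....F
....FT
TF.FTF
TTFTF.
.TT...
TTF...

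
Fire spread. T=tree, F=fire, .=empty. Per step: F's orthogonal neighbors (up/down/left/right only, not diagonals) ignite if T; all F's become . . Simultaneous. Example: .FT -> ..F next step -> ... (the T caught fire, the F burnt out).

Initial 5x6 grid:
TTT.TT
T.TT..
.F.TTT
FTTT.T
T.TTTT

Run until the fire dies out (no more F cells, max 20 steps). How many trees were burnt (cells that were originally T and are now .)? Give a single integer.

Step 1: +2 fires, +2 burnt (F count now 2)
Step 2: +1 fires, +2 burnt (F count now 1)
Step 3: +2 fires, +1 burnt (F count now 2)
Step 4: +2 fires, +2 burnt (F count now 2)
Step 5: +3 fires, +2 burnt (F count now 3)
Step 6: +3 fires, +3 burnt (F count now 3)
Step 7: +2 fires, +3 burnt (F count now 2)
Step 8: +1 fires, +2 burnt (F count now 1)
Step 9: +1 fires, +1 burnt (F count now 1)
Step 10: +1 fires, +1 burnt (F count now 1)
Step 11: +0 fires, +1 burnt (F count now 0)
Fire out after step 11
Initially T: 20, now '.': 28
Total burnt (originally-T cells now '.'): 18

Answer: 18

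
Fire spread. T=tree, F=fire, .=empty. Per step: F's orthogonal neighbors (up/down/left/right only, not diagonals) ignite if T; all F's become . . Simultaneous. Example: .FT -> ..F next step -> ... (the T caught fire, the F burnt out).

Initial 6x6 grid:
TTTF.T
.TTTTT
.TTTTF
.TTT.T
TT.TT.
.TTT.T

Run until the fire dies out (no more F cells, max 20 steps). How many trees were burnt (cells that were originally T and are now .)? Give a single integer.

Answer: 24

Derivation:
Step 1: +5 fires, +2 burnt (F count now 5)
Step 2: +5 fires, +5 burnt (F count now 5)
Step 3: +4 fires, +5 burnt (F count now 4)
Step 4: +3 fires, +4 burnt (F count now 3)
Step 5: +3 fires, +3 burnt (F count now 3)
Step 6: +2 fires, +3 burnt (F count now 2)
Step 7: +2 fires, +2 burnt (F count now 2)
Step 8: +0 fires, +2 burnt (F count now 0)
Fire out after step 8
Initially T: 25, now '.': 35
Total burnt (originally-T cells now '.'): 24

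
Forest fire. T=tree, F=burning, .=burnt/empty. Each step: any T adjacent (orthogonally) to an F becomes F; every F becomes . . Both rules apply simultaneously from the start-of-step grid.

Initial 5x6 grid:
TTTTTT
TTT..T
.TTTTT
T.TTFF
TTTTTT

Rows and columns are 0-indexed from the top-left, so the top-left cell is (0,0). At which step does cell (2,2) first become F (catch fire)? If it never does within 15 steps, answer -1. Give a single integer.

Step 1: cell (2,2)='T' (+5 fires, +2 burnt)
Step 2: cell (2,2)='T' (+4 fires, +5 burnt)
Step 3: cell (2,2)='F' (+3 fires, +4 burnt)
  -> target ignites at step 3
Step 4: cell (2,2)='.' (+4 fires, +3 burnt)
Step 5: cell (2,2)='.' (+4 fires, +4 burnt)
Step 6: cell (2,2)='.' (+3 fires, +4 burnt)
Step 7: cell (2,2)='.' (+1 fires, +3 burnt)
Step 8: cell (2,2)='.' (+0 fires, +1 burnt)
  fire out at step 8

3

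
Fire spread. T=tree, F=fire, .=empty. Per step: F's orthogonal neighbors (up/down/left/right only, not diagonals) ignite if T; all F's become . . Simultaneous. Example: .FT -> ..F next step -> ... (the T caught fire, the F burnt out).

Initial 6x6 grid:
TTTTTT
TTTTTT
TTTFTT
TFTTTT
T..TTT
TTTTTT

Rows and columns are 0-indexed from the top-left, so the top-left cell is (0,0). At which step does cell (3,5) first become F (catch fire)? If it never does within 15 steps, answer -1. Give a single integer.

Step 1: cell (3,5)='T' (+7 fires, +2 burnt)
Step 2: cell (3,5)='T' (+9 fires, +7 burnt)
Step 3: cell (3,5)='F' (+9 fires, +9 burnt)
  -> target ignites at step 3
Step 4: cell (3,5)='.' (+6 fires, +9 burnt)
Step 5: cell (3,5)='.' (+1 fires, +6 burnt)
Step 6: cell (3,5)='.' (+0 fires, +1 burnt)
  fire out at step 6

3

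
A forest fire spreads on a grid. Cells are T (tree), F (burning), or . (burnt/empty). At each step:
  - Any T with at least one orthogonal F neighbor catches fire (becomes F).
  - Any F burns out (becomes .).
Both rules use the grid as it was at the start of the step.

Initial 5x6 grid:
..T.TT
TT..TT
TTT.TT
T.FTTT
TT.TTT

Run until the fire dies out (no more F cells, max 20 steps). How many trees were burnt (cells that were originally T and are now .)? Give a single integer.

Answer: 20

Derivation:
Step 1: +2 fires, +1 burnt (F count now 2)
Step 2: +3 fires, +2 burnt (F count now 3)
Step 3: +5 fires, +3 burnt (F count now 5)
Step 4: +5 fires, +5 burnt (F count now 5)
Step 5: +3 fires, +5 burnt (F count now 3)
Step 6: +2 fires, +3 burnt (F count now 2)
Step 7: +0 fires, +2 burnt (F count now 0)
Fire out after step 7
Initially T: 21, now '.': 29
Total burnt (originally-T cells now '.'): 20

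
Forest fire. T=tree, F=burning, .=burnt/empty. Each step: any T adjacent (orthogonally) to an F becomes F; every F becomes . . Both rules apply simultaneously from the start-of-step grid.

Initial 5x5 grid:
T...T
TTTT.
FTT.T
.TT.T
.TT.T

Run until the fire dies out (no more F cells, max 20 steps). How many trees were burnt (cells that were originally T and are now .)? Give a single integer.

Answer: 11

Derivation:
Step 1: +2 fires, +1 burnt (F count now 2)
Step 2: +4 fires, +2 burnt (F count now 4)
Step 3: +3 fires, +4 burnt (F count now 3)
Step 4: +2 fires, +3 burnt (F count now 2)
Step 5: +0 fires, +2 burnt (F count now 0)
Fire out after step 5
Initially T: 15, now '.': 21
Total burnt (originally-T cells now '.'): 11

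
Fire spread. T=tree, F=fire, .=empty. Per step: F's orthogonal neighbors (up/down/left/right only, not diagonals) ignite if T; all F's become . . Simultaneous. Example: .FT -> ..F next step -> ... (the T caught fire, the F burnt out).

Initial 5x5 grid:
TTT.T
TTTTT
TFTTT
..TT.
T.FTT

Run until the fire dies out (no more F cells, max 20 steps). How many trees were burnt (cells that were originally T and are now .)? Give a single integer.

Answer: 17

Derivation:
Step 1: +5 fires, +2 burnt (F count now 5)
Step 2: +6 fires, +5 burnt (F count now 6)
Step 3: +4 fires, +6 burnt (F count now 4)
Step 4: +1 fires, +4 burnt (F count now 1)
Step 5: +1 fires, +1 burnt (F count now 1)
Step 6: +0 fires, +1 burnt (F count now 0)
Fire out after step 6
Initially T: 18, now '.': 24
Total burnt (originally-T cells now '.'): 17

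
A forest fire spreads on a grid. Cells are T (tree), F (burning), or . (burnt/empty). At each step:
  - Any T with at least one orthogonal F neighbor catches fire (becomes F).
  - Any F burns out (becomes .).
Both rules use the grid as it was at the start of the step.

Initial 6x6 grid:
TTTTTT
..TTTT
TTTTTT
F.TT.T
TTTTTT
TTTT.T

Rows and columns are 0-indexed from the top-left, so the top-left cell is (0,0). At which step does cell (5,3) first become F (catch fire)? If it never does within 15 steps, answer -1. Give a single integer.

Step 1: cell (5,3)='T' (+2 fires, +1 burnt)
Step 2: cell (5,3)='T' (+3 fires, +2 burnt)
Step 3: cell (5,3)='T' (+3 fires, +3 burnt)
Step 4: cell (5,3)='T' (+5 fires, +3 burnt)
Step 5: cell (5,3)='F' (+6 fires, +5 burnt)
  -> target ignites at step 5
Step 6: cell (5,3)='.' (+5 fires, +6 burnt)
Step 7: cell (5,3)='.' (+5 fires, +5 burnt)
Step 8: cell (5,3)='.' (+1 fires, +5 burnt)
Step 9: cell (5,3)='.' (+0 fires, +1 burnt)
  fire out at step 9

5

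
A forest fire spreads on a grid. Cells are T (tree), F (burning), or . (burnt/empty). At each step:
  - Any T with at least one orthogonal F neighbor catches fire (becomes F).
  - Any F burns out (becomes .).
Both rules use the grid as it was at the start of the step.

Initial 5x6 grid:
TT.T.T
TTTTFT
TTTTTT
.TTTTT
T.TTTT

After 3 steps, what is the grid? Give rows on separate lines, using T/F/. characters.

Step 1: 3 trees catch fire, 1 burn out
  TT.T.T
  TTTF.F
  TTTTFT
  .TTTTT
  T.TTTT
Step 2: 6 trees catch fire, 3 burn out
  TT.F.F
  TTF...
  TTTF.F
  .TTTFT
  T.TTTT
Step 3: 5 trees catch fire, 6 burn out
  TT....
  TF....
  TTF...
  .TTF.F
  T.TTFT

TT....
TF....
TTF...
.TTF.F
T.TTFT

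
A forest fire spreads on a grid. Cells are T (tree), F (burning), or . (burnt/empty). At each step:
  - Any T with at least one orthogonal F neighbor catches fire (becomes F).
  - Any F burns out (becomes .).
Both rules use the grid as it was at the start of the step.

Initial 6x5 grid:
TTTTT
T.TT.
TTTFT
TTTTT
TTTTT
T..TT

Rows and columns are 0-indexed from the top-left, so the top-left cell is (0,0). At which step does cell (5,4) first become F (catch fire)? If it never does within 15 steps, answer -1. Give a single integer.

Step 1: cell (5,4)='T' (+4 fires, +1 burnt)
Step 2: cell (5,4)='T' (+6 fires, +4 burnt)
Step 3: cell (5,4)='T' (+7 fires, +6 burnt)
Step 4: cell (5,4)='F' (+5 fires, +7 burnt)
  -> target ignites at step 4
Step 5: cell (5,4)='.' (+2 fires, +5 burnt)
Step 6: cell (5,4)='.' (+1 fires, +2 burnt)
Step 7: cell (5,4)='.' (+0 fires, +1 burnt)
  fire out at step 7

4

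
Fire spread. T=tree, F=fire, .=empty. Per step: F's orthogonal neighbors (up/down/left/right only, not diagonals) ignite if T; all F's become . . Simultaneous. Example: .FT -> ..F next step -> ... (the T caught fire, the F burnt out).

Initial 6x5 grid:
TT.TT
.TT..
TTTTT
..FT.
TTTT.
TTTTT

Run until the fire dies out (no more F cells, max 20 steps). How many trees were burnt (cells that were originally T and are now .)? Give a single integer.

Answer: 19

Derivation:
Step 1: +3 fires, +1 burnt (F count now 3)
Step 2: +6 fires, +3 burnt (F count now 6)
Step 3: +6 fires, +6 burnt (F count now 6)
Step 4: +3 fires, +6 burnt (F count now 3)
Step 5: +1 fires, +3 burnt (F count now 1)
Step 6: +0 fires, +1 burnt (F count now 0)
Fire out after step 6
Initially T: 21, now '.': 28
Total burnt (originally-T cells now '.'): 19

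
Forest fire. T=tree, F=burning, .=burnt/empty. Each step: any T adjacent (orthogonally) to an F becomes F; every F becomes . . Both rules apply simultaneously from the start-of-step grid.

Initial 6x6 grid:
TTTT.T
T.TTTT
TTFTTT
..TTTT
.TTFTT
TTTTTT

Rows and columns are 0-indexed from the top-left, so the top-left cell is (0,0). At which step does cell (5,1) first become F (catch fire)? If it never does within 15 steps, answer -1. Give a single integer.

Step 1: cell (5,1)='T' (+8 fires, +2 burnt)
Step 2: cell (5,1)='T' (+9 fires, +8 burnt)
Step 3: cell (5,1)='F' (+8 fires, +9 burnt)
  -> target ignites at step 3
Step 4: cell (5,1)='.' (+3 fires, +8 burnt)
Step 5: cell (5,1)='.' (+1 fires, +3 burnt)
Step 6: cell (5,1)='.' (+0 fires, +1 burnt)
  fire out at step 6

3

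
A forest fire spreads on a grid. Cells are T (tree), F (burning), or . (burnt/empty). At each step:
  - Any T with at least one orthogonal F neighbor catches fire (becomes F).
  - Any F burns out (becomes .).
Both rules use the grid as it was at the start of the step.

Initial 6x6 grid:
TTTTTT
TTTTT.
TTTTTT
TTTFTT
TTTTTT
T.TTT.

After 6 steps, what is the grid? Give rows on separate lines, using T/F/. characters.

Step 1: 4 trees catch fire, 1 burn out
  TTTTTT
  TTTTT.
  TTTFTT
  TTF.FT
  TTTFTT
  T.TTT.
Step 2: 8 trees catch fire, 4 burn out
  TTTTTT
  TTTFT.
  TTF.FT
  TF...F
  TTF.FT
  T.TFT.
Step 3: 10 trees catch fire, 8 burn out
  TTTFTT
  TTF.F.
  TF...F
  F.....
  TF...F
  T.F.F.
Step 4: 5 trees catch fire, 10 burn out
  TTF.FT
  TF....
  F.....
  ......
  F.....
  T.....
Step 5: 4 trees catch fire, 5 burn out
  TF...F
  F.....
  ......
  ......
  ......
  F.....
Step 6: 1 trees catch fire, 4 burn out
  F.....
  ......
  ......
  ......
  ......
  ......

F.....
......
......
......
......
......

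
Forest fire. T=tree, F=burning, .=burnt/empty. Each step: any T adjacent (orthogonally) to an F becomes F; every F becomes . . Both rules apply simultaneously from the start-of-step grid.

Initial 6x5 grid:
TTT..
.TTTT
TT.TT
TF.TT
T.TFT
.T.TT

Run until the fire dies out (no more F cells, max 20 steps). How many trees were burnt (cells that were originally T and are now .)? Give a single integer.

Step 1: +6 fires, +2 burnt (F count now 6)
Step 2: +6 fires, +6 burnt (F count now 6)
Step 3: +4 fires, +6 burnt (F count now 4)
Step 4: +3 fires, +4 burnt (F count now 3)
Step 5: +0 fires, +3 burnt (F count now 0)
Fire out after step 5
Initially T: 20, now '.': 29
Total burnt (originally-T cells now '.'): 19

Answer: 19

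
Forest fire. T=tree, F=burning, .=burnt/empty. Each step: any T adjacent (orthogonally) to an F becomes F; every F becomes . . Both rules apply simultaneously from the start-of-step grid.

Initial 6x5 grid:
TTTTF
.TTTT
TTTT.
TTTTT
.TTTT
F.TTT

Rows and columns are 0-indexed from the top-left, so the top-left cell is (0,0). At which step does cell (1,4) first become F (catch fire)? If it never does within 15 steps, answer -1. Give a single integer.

Step 1: cell (1,4)='F' (+2 fires, +2 burnt)
  -> target ignites at step 1
Step 2: cell (1,4)='.' (+2 fires, +2 burnt)
Step 3: cell (1,4)='.' (+3 fires, +2 burnt)
Step 4: cell (1,4)='.' (+4 fires, +3 burnt)
Step 5: cell (1,4)='.' (+4 fires, +4 burnt)
Step 6: cell (1,4)='.' (+5 fires, +4 burnt)
Step 7: cell (1,4)='.' (+4 fires, +5 burnt)
Step 8: cell (1,4)='.' (+0 fires, +4 burnt)
  fire out at step 8

1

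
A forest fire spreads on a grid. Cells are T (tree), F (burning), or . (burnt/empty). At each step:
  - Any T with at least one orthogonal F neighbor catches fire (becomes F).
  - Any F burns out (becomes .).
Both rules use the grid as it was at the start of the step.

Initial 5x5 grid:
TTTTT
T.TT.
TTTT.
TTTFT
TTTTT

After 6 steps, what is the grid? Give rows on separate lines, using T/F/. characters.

Step 1: 4 trees catch fire, 1 burn out
  TTTTT
  T.TT.
  TTTF.
  TTF.F
  TTTFT
Step 2: 5 trees catch fire, 4 burn out
  TTTTT
  T.TF.
  TTF..
  TF...
  TTF.F
Step 3: 5 trees catch fire, 5 burn out
  TTTFT
  T.F..
  TF...
  F....
  TF...
Step 4: 4 trees catch fire, 5 burn out
  TTF.F
  T....
  F....
  .....
  F....
Step 5: 2 trees catch fire, 4 burn out
  TF...
  F....
  .....
  .....
  .....
Step 6: 1 trees catch fire, 2 burn out
  F....
  .....
  .....
  .....
  .....

F....
.....
.....
.....
.....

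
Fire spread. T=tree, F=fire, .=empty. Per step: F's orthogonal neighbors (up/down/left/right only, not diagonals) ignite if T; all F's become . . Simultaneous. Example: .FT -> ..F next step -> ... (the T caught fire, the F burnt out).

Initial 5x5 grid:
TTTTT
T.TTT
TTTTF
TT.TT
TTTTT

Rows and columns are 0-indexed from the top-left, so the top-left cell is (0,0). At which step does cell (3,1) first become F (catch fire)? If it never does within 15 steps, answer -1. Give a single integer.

Step 1: cell (3,1)='T' (+3 fires, +1 burnt)
Step 2: cell (3,1)='T' (+5 fires, +3 burnt)
Step 3: cell (3,1)='T' (+4 fires, +5 burnt)
Step 4: cell (3,1)='F' (+4 fires, +4 burnt)
  -> target ignites at step 4
Step 5: cell (3,1)='.' (+4 fires, +4 burnt)
Step 6: cell (3,1)='.' (+2 fires, +4 burnt)
Step 7: cell (3,1)='.' (+0 fires, +2 burnt)
  fire out at step 7

4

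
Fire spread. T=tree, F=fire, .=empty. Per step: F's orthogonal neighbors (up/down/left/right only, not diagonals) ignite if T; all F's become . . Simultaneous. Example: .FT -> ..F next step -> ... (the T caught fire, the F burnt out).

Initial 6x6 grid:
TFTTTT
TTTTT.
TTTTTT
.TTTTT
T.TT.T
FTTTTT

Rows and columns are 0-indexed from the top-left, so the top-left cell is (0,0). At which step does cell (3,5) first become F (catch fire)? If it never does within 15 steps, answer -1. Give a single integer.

Step 1: cell (3,5)='T' (+5 fires, +2 burnt)
Step 2: cell (3,5)='T' (+5 fires, +5 burnt)
Step 3: cell (3,5)='T' (+7 fires, +5 burnt)
Step 4: cell (3,5)='T' (+6 fires, +7 burnt)
Step 5: cell (3,5)='T' (+3 fires, +6 burnt)
Step 6: cell (3,5)='T' (+3 fires, +3 burnt)
Step 7: cell (3,5)='F' (+1 fires, +3 burnt)
  -> target ignites at step 7
Step 8: cell (3,5)='.' (+0 fires, +1 burnt)
  fire out at step 8

7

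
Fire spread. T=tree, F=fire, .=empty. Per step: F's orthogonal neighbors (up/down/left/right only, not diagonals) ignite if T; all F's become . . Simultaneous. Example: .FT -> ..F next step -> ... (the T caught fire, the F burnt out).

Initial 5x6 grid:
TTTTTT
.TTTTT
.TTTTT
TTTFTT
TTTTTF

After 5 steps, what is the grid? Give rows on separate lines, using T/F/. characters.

Step 1: 6 trees catch fire, 2 burn out
  TTTTTT
  .TTTTT
  .TTFTT
  TTF.FF
  TTTFF.
Step 2: 6 trees catch fire, 6 burn out
  TTTTTT
  .TTFTT
  .TF.FF
  TF....
  TTF...
Step 3: 7 trees catch fire, 6 burn out
  TTTFTT
  .TF.FF
  .F....
  F.....
  TF....
Step 4: 5 trees catch fire, 7 burn out
  TTF.FF
  .F....
  ......
  ......
  F.....
Step 5: 1 trees catch fire, 5 burn out
  TF....
  ......
  ......
  ......
  ......

TF....
......
......
......
......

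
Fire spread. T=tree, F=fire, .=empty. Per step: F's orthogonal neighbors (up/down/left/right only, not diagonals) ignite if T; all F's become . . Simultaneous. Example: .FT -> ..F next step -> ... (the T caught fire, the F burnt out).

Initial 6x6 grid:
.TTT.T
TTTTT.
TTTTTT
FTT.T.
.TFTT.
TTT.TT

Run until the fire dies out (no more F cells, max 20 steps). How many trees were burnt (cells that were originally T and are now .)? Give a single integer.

Step 1: +6 fires, +2 burnt (F count now 6)
Step 2: +5 fires, +6 burnt (F count now 5)
Step 3: +6 fires, +5 burnt (F count now 6)
Step 4: +5 fires, +6 burnt (F count now 5)
Step 5: +3 fires, +5 burnt (F count now 3)
Step 6: +0 fires, +3 burnt (F count now 0)
Fire out after step 6
Initially T: 26, now '.': 35
Total burnt (originally-T cells now '.'): 25

Answer: 25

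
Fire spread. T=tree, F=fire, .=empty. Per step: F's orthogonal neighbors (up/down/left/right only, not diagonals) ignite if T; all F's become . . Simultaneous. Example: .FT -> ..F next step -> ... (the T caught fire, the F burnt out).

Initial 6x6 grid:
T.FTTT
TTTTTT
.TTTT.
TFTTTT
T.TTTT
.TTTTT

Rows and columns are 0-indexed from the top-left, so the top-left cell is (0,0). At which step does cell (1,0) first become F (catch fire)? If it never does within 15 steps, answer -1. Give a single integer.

Step 1: cell (1,0)='T' (+5 fires, +2 burnt)
Step 2: cell (1,0)='T' (+7 fires, +5 burnt)
Step 3: cell (1,0)='F' (+7 fires, +7 burnt)
  -> target ignites at step 3
Step 4: cell (1,0)='.' (+7 fires, +7 burnt)
Step 5: cell (1,0)='.' (+2 fires, +7 burnt)
Step 6: cell (1,0)='.' (+1 fires, +2 burnt)
Step 7: cell (1,0)='.' (+0 fires, +1 burnt)
  fire out at step 7

3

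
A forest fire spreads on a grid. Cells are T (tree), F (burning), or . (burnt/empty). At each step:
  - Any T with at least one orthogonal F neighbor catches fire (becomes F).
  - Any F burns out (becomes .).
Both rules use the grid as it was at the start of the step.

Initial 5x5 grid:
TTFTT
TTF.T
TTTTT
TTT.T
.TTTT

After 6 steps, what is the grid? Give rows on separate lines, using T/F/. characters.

Step 1: 4 trees catch fire, 2 burn out
  TF.FT
  TF..T
  TTFTT
  TTT.T
  .TTTT
Step 2: 6 trees catch fire, 4 burn out
  F...F
  F...T
  TF.FT
  TTF.T
  .TTTT
Step 3: 5 trees catch fire, 6 burn out
  .....
  ....F
  F...F
  TF..T
  .TFTT
Step 4: 4 trees catch fire, 5 burn out
  .....
  .....
  .....
  F...F
  .F.FT
Step 5: 1 trees catch fire, 4 burn out
  .....
  .....
  .....
  .....
  ....F
Step 6: 0 trees catch fire, 1 burn out
  .....
  .....
  .....
  .....
  .....

.....
.....
.....
.....
.....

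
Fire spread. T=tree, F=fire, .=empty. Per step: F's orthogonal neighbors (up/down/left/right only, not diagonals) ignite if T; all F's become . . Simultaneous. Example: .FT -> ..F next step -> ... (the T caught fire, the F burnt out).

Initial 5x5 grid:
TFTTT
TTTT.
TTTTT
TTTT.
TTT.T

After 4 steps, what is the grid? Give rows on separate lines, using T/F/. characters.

Step 1: 3 trees catch fire, 1 burn out
  F.FTT
  TFTT.
  TTTTT
  TTTT.
  TTT.T
Step 2: 4 trees catch fire, 3 burn out
  ...FT
  F.FT.
  TFTTT
  TTTT.
  TTT.T
Step 3: 5 trees catch fire, 4 burn out
  ....F
  ...F.
  F.FTT
  TFTT.
  TTT.T
Step 4: 4 trees catch fire, 5 burn out
  .....
  .....
  ...FT
  F.FT.
  TFT.T

.....
.....
...FT
F.FT.
TFT.T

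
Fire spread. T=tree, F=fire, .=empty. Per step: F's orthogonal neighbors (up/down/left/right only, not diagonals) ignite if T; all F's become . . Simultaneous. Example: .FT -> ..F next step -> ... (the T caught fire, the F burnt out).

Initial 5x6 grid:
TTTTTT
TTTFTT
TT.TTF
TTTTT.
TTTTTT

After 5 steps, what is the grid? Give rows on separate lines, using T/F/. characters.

Step 1: 6 trees catch fire, 2 burn out
  TTTFTT
  TTF.FF
  TT.FF.
  TTTTT.
  TTTTTT
Step 2: 6 trees catch fire, 6 burn out
  TTF.FF
  TF....
  TT....
  TTTFF.
  TTTTTT
Step 3: 6 trees catch fire, 6 burn out
  TF....
  F.....
  TF....
  TTF...
  TTTFFT
Step 4: 5 trees catch fire, 6 burn out
  F.....
  ......
  F.....
  TF....
  TTF..F
Step 5: 2 trees catch fire, 5 burn out
  ......
  ......
  ......
  F.....
  TF....

......
......
......
F.....
TF....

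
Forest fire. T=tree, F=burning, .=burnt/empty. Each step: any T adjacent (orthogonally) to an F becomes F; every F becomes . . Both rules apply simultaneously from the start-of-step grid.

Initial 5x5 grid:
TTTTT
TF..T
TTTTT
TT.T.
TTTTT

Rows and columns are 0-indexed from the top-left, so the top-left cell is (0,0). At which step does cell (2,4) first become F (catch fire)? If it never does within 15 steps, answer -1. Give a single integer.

Step 1: cell (2,4)='T' (+3 fires, +1 burnt)
Step 2: cell (2,4)='T' (+5 fires, +3 burnt)
Step 3: cell (2,4)='T' (+4 fires, +5 burnt)
Step 4: cell (2,4)='F' (+5 fires, +4 burnt)
  -> target ignites at step 4
Step 5: cell (2,4)='.' (+2 fires, +5 burnt)
Step 6: cell (2,4)='.' (+1 fires, +2 burnt)
Step 7: cell (2,4)='.' (+0 fires, +1 burnt)
  fire out at step 7

4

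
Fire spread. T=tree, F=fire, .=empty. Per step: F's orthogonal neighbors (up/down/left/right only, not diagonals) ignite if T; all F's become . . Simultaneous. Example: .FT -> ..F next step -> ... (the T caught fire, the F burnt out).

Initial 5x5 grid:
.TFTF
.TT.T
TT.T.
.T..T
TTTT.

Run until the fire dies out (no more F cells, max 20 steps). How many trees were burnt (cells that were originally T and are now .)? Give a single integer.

Step 1: +4 fires, +2 burnt (F count now 4)
Step 2: +1 fires, +4 burnt (F count now 1)
Step 3: +1 fires, +1 burnt (F count now 1)
Step 4: +2 fires, +1 burnt (F count now 2)
Step 5: +1 fires, +2 burnt (F count now 1)
Step 6: +2 fires, +1 burnt (F count now 2)
Step 7: +1 fires, +2 burnt (F count now 1)
Step 8: +0 fires, +1 burnt (F count now 0)
Fire out after step 8
Initially T: 14, now '.': 23
Total burnt (originally-T cells now '.'): 12

Answer: 12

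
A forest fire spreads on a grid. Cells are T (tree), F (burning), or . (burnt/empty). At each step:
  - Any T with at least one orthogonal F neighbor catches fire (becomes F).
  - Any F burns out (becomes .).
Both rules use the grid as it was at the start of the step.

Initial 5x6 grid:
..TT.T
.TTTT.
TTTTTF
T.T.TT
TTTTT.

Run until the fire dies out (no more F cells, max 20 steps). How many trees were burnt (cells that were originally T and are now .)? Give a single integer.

Step 1: +2 fires, +1 burnt (F count now 2)
Step 2: +3 fires, +2 burnt (F count now 3)
Step 3: +3 fires, +3 burnt (F count now 3)
Step 4: +5 fires, +3 burnt (F count now 5)
Step 5: +4 fires, +5 burnt (F count now 4)
Step 6: +2 fires, +4 burnt (F count now 2)
Step 7: +1 fires, +2 burnt (F count now 1)
Step 8: +0 fires, +1 burnt (F count now 0)
Fire out after step 8
Initially T: 21, now '.': 29
Total burnt (originally-T cells now '.'): 20

Answer: 20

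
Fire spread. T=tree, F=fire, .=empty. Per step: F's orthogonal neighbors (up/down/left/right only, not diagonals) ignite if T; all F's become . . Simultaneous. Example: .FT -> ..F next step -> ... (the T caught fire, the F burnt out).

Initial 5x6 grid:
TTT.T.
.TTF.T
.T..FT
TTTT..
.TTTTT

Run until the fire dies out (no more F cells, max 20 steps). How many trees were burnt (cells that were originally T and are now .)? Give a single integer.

Answer: 17

Derivation:
Step 1: +2 fires, +2 burnt (F count now 2)
Step 2: +3 fires, +2 burnt (F count now 3)
Step 3: +2 fires, +3 burnt (F count now 2)
Step 4: +2 fires, +2 burnt (F count now 2)
Step 5: +3 fires, +2 burnt (F count now 3)
Step 6: +2 fires, +3 burnt (F count now 2)
Step 7: +1 fires, +2 burnt (F count now 1)
Step 8: +1 fires, +1 burnt (F count now 1)
Step 9: +1 fires, +1 burnt (F count now 1)
Step 10: +0 fires, +1 burnt (F count now 0)
Fire out after step 10
Initially T: 18, now '.': 29
Total burnt (originally-T cells now '.'): 17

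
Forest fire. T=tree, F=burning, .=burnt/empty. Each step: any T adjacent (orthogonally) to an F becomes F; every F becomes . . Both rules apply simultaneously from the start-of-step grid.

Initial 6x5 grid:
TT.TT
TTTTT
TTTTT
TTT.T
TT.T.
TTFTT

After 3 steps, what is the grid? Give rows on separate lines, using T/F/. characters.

Step 1: 2 trees catch fire, 1 burn out
  TT.TT
  TTTTT
  TTTTT
  TTT.T
  TT.T.
  TF.FT
Step 2: 4 trees catch fire, 2 burn out
  TT.TT
  TTTTT
  TTTTT
  TTT.T
  TF.F.
  F...F
Step 3: 2 trees catch fire, 4 burn out
  TT.TT
  TTTTT
  TTTTT
  TFT.T
  F....
  .....

TT.TT
TTTTT
TTTTT
TFT.T
F....
.....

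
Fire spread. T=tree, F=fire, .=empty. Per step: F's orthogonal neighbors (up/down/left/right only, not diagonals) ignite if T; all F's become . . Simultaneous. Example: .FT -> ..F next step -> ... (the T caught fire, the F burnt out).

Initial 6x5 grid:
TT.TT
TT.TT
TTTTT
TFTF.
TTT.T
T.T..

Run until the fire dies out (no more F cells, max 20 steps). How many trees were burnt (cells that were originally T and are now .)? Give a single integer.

Step 1: +5 fires, +2 burnt (F count now 5)
Step 2: +7 fires, +5 burnt (F count now 7)
Step 3: +6 fires, +7 burnt (F count now 6)
Step 4: +2 fires, +6 burnt (F count now 2)
Step 5: +0 fires, +2 burnt (F count now 0)
Fire out after step 5
Initially T: 21, now '.': 29
Total burnt (originally-T cells now '.'): 20

Answer: 20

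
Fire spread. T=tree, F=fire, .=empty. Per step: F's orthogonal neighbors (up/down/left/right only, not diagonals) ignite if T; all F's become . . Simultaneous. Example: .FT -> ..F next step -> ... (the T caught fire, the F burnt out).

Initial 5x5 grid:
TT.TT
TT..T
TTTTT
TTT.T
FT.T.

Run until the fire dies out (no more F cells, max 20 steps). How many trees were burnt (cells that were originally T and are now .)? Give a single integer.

Step 1: +2 fires, +1 burnt (F count now 2)
Step 2: +2 fires, +2 burnt (F count now 2)
Step 3: +3 fires, +2 burnt (F count now 3)
Step 4: +3 fires, +3 burnt (F count now 3)
Step 5: +2 fires, +3 burnt (F count now 2)
Step 6: +1 fires, +2 burnt (F count now 1)
Step 7: +2 fires, +1 burnt (F count now 2)
Step 8: +1 fires, +2 burnt (F count now 1)
Step 9: +1 fires, +1 burnt (F count now 1)
Step 10: +0 fires, +1 burnt (F count now 0)
Fire out after step 10
Initially T: 18, now '.': 24
Total burnt (originally-T cells now '.'): 17

Answer: 17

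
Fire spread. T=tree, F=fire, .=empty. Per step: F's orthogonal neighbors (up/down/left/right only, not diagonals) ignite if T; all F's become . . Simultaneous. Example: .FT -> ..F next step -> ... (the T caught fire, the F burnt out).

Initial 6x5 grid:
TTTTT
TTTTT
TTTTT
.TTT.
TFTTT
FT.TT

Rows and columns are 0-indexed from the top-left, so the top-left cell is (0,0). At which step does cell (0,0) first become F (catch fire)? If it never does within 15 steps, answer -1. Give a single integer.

Step 1: cell (0,0)='T' (+4 fires, +2 burnt)
Step 2: cell (0,0)='T' (+3 fires, +4 burnt)
Step 3: cell (0,0)='T' (+6 fires, +3 burnt)
Step 4: cell (0,0)='T' (+5 fires, +6 burnt)
Step 5: cell (0,0)='F' (+4 fires, +5 burnt)
  -> target ignites at step 5
Step 6: cell (0,0)='.' (+2 fires, +4 burnt)
Step 7: cell (0,0)='.' (+1 fires, +2 burnt)
Step 8: cell (0,0)='.' (+0 fires, +1 burnt)
  fire out at step 8

5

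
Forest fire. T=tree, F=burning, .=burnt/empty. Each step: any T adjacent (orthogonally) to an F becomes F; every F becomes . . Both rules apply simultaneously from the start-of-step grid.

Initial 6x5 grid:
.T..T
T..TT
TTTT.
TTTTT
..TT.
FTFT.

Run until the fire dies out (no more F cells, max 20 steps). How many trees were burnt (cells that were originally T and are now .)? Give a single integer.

Step 1: +3 fires, +2 burnt (F count now 3)
Step 2: +2 fires, +3 burnt (F count now 2)
Step 3: +3 fires, +2 burnt (F count now 3)
Step 4: +4 fires, +3 burnt (F count now 4)
Step 5: +2 fires, +4 burnt (F count now 2)
Step 6: +2 fires, +2 burnt (F count now 2)
Step 7: +1 fires, +2 burnt (F count now 1)
Step 8: +0 fires, +1 burnt (F count now 0)
Fire out after step 8
Initially T: 18, now '.': 29
Total burnt (originally-T cells now '.'): 17

Answer: 17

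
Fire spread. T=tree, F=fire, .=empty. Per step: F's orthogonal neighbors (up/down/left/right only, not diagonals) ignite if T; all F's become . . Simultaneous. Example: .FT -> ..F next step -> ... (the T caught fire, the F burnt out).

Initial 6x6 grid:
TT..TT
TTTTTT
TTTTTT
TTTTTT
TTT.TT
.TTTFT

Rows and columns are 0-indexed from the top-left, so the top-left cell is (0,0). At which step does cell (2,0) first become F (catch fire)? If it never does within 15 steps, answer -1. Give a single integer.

Step 1: cell (2,0)='T' (+3 fires, +1 burnt)
Step 2: cell (2,0)='T' (+3 fires, +3 burnt)
Step 3: cell (2,0)='T' (+5 fires, +3 burnt)
Step 4: cell (2,0)='T' (+5 fires, +5 burnt)
Step 5: cell (2,0)='T' (+6 fires, +5 burnt)
Step 6: cell (2,0)='T' (+4 fires, +6 burnt)
Step 7: cell (2,0)='F' (+2 fires, +4 burnt)
  -> target ignites at step 7
Step 8: cell (2,0)='.' (+2 fires, +2 burnt)
Step 9: cell (2,0)='.' (+1 fires, +2 burnt)
Step 10: cell (2,0)='.' (+0 fires, +1 burnt)
  fire out at step 10

7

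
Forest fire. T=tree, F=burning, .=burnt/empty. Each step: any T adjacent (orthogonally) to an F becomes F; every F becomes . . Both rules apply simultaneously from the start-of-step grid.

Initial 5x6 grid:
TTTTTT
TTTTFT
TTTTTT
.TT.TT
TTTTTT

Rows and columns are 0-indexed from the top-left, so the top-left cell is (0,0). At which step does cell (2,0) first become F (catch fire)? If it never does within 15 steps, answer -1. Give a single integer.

Step 1: cell (2,0)='T' (+4 fires, +1 burnt)
Step 2: cell (2,0)='T' (+6 fires, +4 burnt)
Step 3: cell (2,0)='T' (+5 fires, +6 burnt)
Step 4: cell (2,0)='T' (+6 fires, +5 burnt)
Step 5: cell (2,0)='F' (+4 fires, +6 burnt)
  -> target ignites at step 5
Step 6: cell (2,0)='.' (+1 fires, +4 burnt)
Step 7: cell (2,0)='.' (+1 fires, +1 burnt)
Step 8: cell (2,0)='.' (+0 fires, +1 burnt)
  fire out at step 8

5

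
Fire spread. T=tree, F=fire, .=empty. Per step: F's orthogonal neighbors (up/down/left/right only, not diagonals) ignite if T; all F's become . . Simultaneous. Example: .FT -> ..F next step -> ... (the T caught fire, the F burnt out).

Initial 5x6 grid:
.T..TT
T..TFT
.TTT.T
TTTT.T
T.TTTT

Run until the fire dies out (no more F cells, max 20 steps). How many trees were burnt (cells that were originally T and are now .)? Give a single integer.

Step 1: +3 fires, +1 burnt (F count now 3)
Step 2: +3 fires, +3 burnt (F count now 3)
Step 3: +3 fires, +3 burnt (F count now 3)
Step 4: +4 fires, +3 burnt (F count now 4)
Step 5: +3 fires, +4 burnt (F count now 3)
Step 6: +1 fires, +3 burnt (F count now 1)
Step 7: +1 fires, +1 burnt (F count now 1)
Step 8: +0 fires, +1 burnt (F count now 0)
Fire out after step 8
Initially T: 20, now '.': 28
Total burnt (originally-T cells now '.'): 18

Answer: 18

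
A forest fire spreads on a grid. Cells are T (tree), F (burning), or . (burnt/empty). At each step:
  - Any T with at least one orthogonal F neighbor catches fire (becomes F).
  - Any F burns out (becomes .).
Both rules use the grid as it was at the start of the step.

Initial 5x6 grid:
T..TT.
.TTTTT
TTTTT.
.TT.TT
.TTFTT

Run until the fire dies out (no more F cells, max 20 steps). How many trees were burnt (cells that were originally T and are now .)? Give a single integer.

Step 1: +2 fires, +1 burnt (F count now 2)
Step 2: +4 fires, +2 burnt (F count now 4)
Step 3: +4 fires, +4 burnt (F count now 4)
Step 4: +4 fires, +4 burnt (F count now 4)
Step 5: +5 fires, +4 burnt (F count now 5)
Step 6: +1 fires, +5 burnt (F count now 1)
Step 7: +0 fires, +1 burnt (F count now 0)
Fire out after step 7
Initially T: 21, now '.': 29
Total burnt (originally-T cells now '.'): 20

Answer: 20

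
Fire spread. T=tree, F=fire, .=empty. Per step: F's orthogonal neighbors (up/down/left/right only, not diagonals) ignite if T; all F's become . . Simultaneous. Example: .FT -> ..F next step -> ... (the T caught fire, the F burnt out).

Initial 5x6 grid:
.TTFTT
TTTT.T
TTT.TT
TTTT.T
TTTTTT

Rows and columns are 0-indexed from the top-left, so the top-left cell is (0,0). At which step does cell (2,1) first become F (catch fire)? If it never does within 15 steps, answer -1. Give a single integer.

Step 1: cell (2,1)='T' (+3 fires, +1 burnt)
Step 2: cell (2,1)='T' (+3 fires, +3 burnt)
Step 3: cell (2,1)='T' (+3 fires, +3 burnt)
Step 4: cell (2,1)='F' (+4 fires, +3 burnt)
  -> target ignites at step 4
Step 5: cell (2,1)='.' (+6 fires, +4 burnt)
Step 6: cell (2,1)='.' (+4 fires, +6 burnt)
Step 7: cell (2,1)='.' (+2 fires, +4 burnt)
Step 8: cell (2,1)='.' (+0 fires, +2 burnt)
  fire out at step 8

4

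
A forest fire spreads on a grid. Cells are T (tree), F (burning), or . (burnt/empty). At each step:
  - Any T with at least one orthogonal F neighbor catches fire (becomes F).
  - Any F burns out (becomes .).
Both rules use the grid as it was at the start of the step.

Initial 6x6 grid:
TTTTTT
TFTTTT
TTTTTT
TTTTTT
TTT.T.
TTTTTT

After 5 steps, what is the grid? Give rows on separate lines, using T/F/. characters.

Step 1: 4 trees catch fire, 1 burn out
  TFTTTT
  F.FTTT
  TFTTTT
  TTTTTT
  TTT.T.
  TTTTTT
Step 2: 6 trees catch fire, 4 burn out
  F.FTTT
  ...FTT
  F.FTTT
  TFTTTT
  TTT.T.
  TTTTTT
Step 3: 6 trees catch fire, 6 burn out
  ...FTT
  ....FT
  ...FTT
  F.FTTT
  TFT.T.
  TTTTTT
Step 4: 7 trees catch fire, 6 burn out
  ....FT
  .....F
  ....FT
  ...FTT
  F.F.T.
  TFTTTT
Step 5: 5 trees catch fire, 7 burn out
  .....F
  ......
  .....F
  ....FT
  ....T.
  F.FTTT

.....F
......
.....F
....FT
....T.
F.FTTT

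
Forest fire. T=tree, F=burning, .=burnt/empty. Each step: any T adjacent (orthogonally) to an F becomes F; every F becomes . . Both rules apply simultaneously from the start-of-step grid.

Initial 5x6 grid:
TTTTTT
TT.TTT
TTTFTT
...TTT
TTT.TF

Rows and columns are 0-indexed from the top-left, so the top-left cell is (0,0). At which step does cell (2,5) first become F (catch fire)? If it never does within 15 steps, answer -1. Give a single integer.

Step 1: cell (2,5)='T' (+6 fires, +2 burnt)
Step 2: cell (2,5)='F' (+5 fires, +6 burnt)
  -> target ignites at step 2
Step 3: cell (2,5)='.' (+5 fires, +5 burnt)
Step 4: cell (2,5)='.' (+3 fires, +5 burnt)
Step 5: cell (2,5)='.' (+1 fires, +3 burnt)
Step 6: cell (2,5)='.' (+0 fires, +1 burnt)
  fire out at step 6

2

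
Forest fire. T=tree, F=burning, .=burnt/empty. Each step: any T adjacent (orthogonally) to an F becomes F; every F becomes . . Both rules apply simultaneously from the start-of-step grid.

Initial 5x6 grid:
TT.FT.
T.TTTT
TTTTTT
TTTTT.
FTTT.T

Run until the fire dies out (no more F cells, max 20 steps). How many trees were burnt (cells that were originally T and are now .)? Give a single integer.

Answer: 22

Derivation:
Step 1: +4 fires, +2 burnt (F count now 4)
Step 2: +6 fires, +4 burnt (F count now 6)
Step 3: +8 fires, +6 burnt (F count now 8)
Step 4: +3 fires, +8 burnt (F count now 3)
Step 5: +1 fires, +3 burnt (F count now 1)
Step 6: +0 fires, +1 burnt (F count now 0)
Fire out after step 6
Initially T: 23, now '.': 29
Total burnt (originally-T cells now '.'): 22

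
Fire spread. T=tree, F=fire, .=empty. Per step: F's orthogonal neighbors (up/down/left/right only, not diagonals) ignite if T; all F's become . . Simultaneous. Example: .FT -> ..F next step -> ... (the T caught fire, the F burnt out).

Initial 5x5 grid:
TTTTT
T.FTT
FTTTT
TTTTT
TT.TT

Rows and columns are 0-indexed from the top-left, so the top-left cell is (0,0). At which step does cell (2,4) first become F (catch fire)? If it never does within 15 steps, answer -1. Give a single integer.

Step 1: cell (2,4)='T' (+6 fires, +2 burnt)
Step 2: cell (2,4)='T' (+8 fires, +6 burnt)
Step 3: cell (2,4)='F' (+4 fires, +8 burnt)
  -> target ignites at step 3
Step 4: cell (2,4)='.' (+2 fires, +4 burnt)
Step 5: cell (2,4)='.' (+1 fires, +2 burnt)
Step 6: cell (2,4)='.' (+0 fires, +1 burnt)
  fire out at step 6

3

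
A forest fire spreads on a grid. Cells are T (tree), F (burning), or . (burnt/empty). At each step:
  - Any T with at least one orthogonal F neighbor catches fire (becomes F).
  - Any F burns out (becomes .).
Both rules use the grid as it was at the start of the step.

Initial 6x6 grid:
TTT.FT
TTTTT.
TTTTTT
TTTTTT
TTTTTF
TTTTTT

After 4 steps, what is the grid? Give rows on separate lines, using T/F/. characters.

Step 1: 5 trees catch fire, 2 burn out
  TTT..F
  TTTTF.
  TTTTTT
  TTTTTF
  TTTTF.
  TTTTTF
Step 2: 6 trees catch fire, 5 burn out
  TTT...
  TTTF..
  TTTTFF
  TTTTF.
  TTTF..
  TTTTF.
Step 3: 5 trees catch fire, 6 burn out
  TTT...
  TTF...
  TTTF..
  TTTF..
  TTF...
  TTTF..
Step 4: 6 trees catch fire, 5 burn out
  TTF...
  TF....
  TTF...
  TTF...
  TF....
  TTF...

TTF...
TF....
TTF...
TTF...
TF....
TTF...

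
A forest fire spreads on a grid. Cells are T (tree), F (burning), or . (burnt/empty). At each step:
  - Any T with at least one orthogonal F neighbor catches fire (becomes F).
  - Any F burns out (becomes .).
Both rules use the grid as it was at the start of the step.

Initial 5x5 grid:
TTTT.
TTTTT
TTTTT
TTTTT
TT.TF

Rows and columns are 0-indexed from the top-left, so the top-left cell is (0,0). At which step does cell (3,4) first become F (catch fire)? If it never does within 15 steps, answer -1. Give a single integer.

Step 1: cell (3,4)='F' (+2 fires, +1 burnt)
  -> target ignites at step 1
Step 2: cell (3,4)='.' (+2 fires, +2 burnt)
Step 3: cell (3,4)='.' (+3 fires, +2 burnt)
Step 4: cell (3,4)='.' (+3 fires, +3 burnt)
Step 5: cell (3,4)='.' (+5 fires, +3 burnt)
Step 6: cell (3,4)='.' (+4 fires, +5 burnt)
Step 7: cell (3,4)='.' (+2 fires, +4 burnt)
Step 8: cell (3,4)='.' (+1 fires, +2 burnt)
Step 9: cell (3,4)='.' (+0 fires, +1 burnt)
  fire out at step 9

1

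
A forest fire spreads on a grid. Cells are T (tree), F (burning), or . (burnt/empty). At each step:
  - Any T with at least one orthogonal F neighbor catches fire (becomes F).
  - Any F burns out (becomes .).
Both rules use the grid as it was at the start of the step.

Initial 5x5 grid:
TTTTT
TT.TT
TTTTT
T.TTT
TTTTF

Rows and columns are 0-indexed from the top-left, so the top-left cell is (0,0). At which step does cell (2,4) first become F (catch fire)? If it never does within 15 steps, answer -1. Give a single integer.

Step 1: cell (2,4)='T' (+2 fires, +1 burnt)
Step 2: cell (2,4)='F' (+3 fires, +2 burnt)
  -> target ignites at step 2
Step 3: cell (2,4)='.' (+4 fires, +3 burnt)
Step 4: cell (2,4)='.' (+4 fires, +4 burnt)
Step 5: cell (2,4)='.' (+3 fires, +4 burnt)
Step 6: cell (2,4)='.' (+3 fires, +3 burnt)
Step 7: cell (2,4)='.' (+2 fires, +3 burnt)
Step 8: cell (2,4)='.' (+1 fires, +2 burnt)
Step 9: cell (2,4)='.' (+0 fires, +1 burnt)
  fire out at step 9

2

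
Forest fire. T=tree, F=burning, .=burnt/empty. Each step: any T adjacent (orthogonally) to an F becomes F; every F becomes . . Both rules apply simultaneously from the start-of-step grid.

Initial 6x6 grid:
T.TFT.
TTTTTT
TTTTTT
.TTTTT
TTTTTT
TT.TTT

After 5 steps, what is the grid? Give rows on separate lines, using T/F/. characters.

Step 1: 3 trees catch fire, 1 burn out
  T.F.F.
  TTTFTT
  TTTTTT
  .TTTTT
  TTTTTT
  TT.TTT
Step 2: 3 trees catch fire, 3 burn out
  T.....
  TTF.FT
  TTTFTT
  .TTTTT
  TTTTTT
  TT.TTT
Step 3: 5 trees catch fire, 3 burn out
  T.....
  TF...F
  TTF.FT
  .TTFTT
  TTTTTT
  TT.TTT
Step 4: 6 trees catch fire, 5 burn out
  T.....
  F.....
  TF...F
  .TF.FT
  TTTFTT
  TT.TTT
Step 5: 7 trees catch fire, 6 burn out
  F.....
  ......
  F.....
  .F...F
  TTF.FT
  TT.FTT

F.....
......
F.....
.F...F
TTF.FT
TT.FTT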